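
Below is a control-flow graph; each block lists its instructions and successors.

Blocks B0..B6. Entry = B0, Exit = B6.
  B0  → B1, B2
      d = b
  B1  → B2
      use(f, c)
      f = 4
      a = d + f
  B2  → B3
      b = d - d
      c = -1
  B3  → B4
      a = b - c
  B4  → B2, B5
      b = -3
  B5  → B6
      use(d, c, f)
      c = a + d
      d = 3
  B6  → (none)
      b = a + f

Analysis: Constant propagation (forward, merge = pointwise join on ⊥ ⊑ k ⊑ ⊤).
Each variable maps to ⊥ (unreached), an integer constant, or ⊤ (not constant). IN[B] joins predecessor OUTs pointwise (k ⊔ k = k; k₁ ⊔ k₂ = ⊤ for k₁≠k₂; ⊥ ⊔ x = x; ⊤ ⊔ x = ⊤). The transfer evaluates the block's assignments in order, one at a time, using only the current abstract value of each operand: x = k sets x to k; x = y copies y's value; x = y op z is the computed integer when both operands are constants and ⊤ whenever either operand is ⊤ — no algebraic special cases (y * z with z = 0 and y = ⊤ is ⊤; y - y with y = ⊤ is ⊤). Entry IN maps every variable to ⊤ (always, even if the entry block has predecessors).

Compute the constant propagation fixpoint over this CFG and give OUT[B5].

Answer: {a: ⊤, b: -3, c: ⊤, d: 3, e: ⊤, f: ⊤}

Trace:
Fixpoint table:
  B0: | IN=(all ⊤) | OUT=(all ⊤)
  B1: | IN=(all ⊤) | OUT={f:4; rest ⊤}
  B2: | IN=(all ⊤) | OUT={c:-1; rest ⊤}
  B3: | IN={c:-1; rest ⊤} | OUT={c:-1; rest ⊤}
  B4: | IN={c:-1; rest ⊤} | OUT={b:-3, c:-1; rest ⊤}
  B5: | IN={b:-3, c:-1; rest ⊤} | OUT={b:-3, d:3; rest ⊤}
  B6: | IN={b:-3, d:3; rest ⊤} | OUT={d:3; rest ⊤}

Merge at B5: IN[B5] = OUT[B4] = {a: ⊤, b: -3, c: -1, d: ⊤, e: ⊤, f: ⊤}
Applying B5's transfer function to that IN value gives OUT[B5] (row B5 above).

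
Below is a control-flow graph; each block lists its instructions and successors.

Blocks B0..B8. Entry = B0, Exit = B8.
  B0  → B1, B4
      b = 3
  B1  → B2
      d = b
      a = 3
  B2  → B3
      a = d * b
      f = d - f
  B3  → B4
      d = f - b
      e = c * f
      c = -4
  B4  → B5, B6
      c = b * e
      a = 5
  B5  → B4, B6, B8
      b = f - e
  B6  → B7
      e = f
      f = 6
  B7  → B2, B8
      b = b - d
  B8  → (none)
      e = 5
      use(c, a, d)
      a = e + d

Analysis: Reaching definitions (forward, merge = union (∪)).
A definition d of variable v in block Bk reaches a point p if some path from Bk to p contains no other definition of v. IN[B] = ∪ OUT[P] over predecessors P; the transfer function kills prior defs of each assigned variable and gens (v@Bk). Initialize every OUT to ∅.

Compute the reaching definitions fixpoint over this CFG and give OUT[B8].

Fixpoint table:
  B0:   IN={}   OUT={b@B0}
  B1:   IN={b@B0}   OUT={a@B1, b@B0, d@B1}
  B2:   IN={a@B1, a@B4, b@B0, b@B7, c@B4, d@B1, d@B3, e@B6, f@B6}   OUT={a@B2, b@B0, b@B7, c@B4, d@B1, d@B3, e@B6, f@B2}
  B3:   IN={a@B2, b@B0, b@B7, c@B4, d@B1, d@B3, e@B6, f@B2}   OUT={a@B2, b@B0, b@B7, c@B3, d@B3, e@B3, f@B2}
  B4:   IN={a@B2, a@B4, b@B0, b@B5, b@B7, c@B3, c@B4, d@B3, e@B3, f@B2}   OUT={a@B4, b@B0, b@B5, b@B7, c@B4, d@B3, e@B3, f@B2}
  B5:   IN={a@B4, b@B0, b@B5, b@B7, c@B4, d@B3, e@B3, f@B2}   OUT={a@B4, b@B5, c@B4, d@B3, e@B3, f@B2}
  B6:   IN={a@B4, b@B0, b@B5, b@B7, c@B4, d@B3, e@B3, f@B2}   OUT={a@B4, b@B0, b@B5, b@B7, c@B4, d@B3, e@B6, f@B6}
  B7:   IN={a@B4, b@B0, b@B5, b@B7, c@B4, d@B3, e@B6, f@B6}   OUT={a@B4, b@B7, c@B4, d@B3, e@B6, f@B6}
  B8:   IN={a@B4, b@B5, b@B7, c@B4, d@B3, e@B3, e@B6, f@B2, f@B6}   OUT={a@B8, b@B5, b@B7, c@B4, d@B3, e@B8, f@B2, f@B6}

Merge at B8: IN[B8] = OUT[B5] ⊔ OUT[B7] = {a@B4, b@B5, b@B7, c@B4, d@B3, e@B3, e@B6, f@B2, f@B6}
Applying B8's transfer function to that IN value gives OUT[B8] (row B8 above).

Answer: {a@B8, b@B5, b@B7, c@B4, d@B3, e@B8, f@B2, f@B6}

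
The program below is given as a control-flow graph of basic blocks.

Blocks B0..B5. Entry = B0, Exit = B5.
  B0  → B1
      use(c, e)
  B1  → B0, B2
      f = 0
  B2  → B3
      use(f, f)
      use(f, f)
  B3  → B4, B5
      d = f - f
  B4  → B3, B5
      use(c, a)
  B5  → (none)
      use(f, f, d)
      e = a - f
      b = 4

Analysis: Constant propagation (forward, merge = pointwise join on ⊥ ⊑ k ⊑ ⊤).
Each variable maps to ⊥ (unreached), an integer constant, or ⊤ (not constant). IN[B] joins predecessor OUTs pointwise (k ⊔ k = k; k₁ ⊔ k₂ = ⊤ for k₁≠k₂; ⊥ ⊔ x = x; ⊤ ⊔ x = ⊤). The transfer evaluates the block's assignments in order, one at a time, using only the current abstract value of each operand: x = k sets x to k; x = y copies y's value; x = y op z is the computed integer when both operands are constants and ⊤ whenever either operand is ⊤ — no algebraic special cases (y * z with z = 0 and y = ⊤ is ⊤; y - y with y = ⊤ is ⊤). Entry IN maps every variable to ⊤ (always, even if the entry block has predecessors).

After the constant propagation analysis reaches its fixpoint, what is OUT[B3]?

Fixpoint table:
  B0:   IN=(all ⊤)   OUT=(all ⊤)
  B1:   IN=(all ⊤)   OUT={f:0; rest ⊤}
  B2:   IN={f:0; rest ⊤}   OUT={f:0; rest ⊤}
  B3:   IN={f:0; rest ⊤}   OUT={d:0, f:0; rest ⊤}
  B4:   IN={d:0, f:0; rest ⊤}   OUT={d:0, f:0; rest ⊤}
  B5:   IN={d:0, f:0; rest ⊤}   OUT={b:4, d:0, f:0; rest ⊤}

Merge at B3: IN[B3] = OUT[B2] ⊔ OUT[B4] = {a: ⊤, b: ⊤, c: ⊤, d: ⊤, e: ⊤, f: 0}
Applying B3's transfer function to that IN value gives OUT[B3] (row B3 above).

Answer: {a: ⊤, b: ⊤, c: ⊤, d: 0, e: ⊤, f: 0}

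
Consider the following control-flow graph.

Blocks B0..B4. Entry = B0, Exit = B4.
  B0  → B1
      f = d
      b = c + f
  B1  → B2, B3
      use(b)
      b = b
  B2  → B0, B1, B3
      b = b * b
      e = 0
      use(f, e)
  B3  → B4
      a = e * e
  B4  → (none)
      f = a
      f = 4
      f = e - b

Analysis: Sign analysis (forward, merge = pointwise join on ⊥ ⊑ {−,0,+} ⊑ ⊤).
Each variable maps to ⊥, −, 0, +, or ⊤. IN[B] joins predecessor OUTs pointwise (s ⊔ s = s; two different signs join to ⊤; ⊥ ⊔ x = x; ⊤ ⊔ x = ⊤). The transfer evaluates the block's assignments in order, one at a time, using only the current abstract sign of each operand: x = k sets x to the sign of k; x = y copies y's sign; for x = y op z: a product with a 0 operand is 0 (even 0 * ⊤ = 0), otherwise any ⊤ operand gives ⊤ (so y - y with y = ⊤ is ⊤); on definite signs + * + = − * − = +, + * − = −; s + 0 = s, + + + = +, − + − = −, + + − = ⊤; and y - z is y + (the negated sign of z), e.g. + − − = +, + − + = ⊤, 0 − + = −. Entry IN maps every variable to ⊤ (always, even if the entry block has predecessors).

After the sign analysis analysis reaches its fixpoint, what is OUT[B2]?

Converged values:
  B0: | IN=(all ⊤) | OUT=(all ⊤)
  B1: | IN=(all ⊤) | OUT=(all ⊤)
  B2: | IN=(all ⊤) | OUT={e:0; rest ⊤}
  B3: | IN=(all ⊤) | OUT=(all ⊤)
  B4: | IN=(all ⊤) | OUT=(all ⊤)

Merge at B2: IN[B2] = OUT[B1] = {a: ⊤, b: ⊤, c: ⊤, d: ⊤, e: ⊤, f: ⊤}
Applying B2's transfer function to that IN value gives OUT[B2] (row B2 above).

Answer: {a: ⊤, b: ⊤, c: ⊤, d: ⊤, e: 0, f: ⊤}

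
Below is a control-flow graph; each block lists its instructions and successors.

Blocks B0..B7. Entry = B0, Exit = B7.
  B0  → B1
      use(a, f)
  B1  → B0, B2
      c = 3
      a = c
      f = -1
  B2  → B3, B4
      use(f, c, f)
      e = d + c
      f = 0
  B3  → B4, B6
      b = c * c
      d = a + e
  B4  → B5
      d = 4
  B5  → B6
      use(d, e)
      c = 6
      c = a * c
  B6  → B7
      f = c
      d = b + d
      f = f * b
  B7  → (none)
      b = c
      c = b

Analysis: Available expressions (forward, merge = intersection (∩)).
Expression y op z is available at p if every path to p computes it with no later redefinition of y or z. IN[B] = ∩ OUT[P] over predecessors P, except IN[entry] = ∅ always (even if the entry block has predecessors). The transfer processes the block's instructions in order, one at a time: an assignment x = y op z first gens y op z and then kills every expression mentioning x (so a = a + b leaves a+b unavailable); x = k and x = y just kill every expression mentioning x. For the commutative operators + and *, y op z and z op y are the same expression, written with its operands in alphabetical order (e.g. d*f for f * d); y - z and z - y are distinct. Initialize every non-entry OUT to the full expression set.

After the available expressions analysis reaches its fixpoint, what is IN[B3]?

Fixpoint table:
  B0: | IN={} | OUT={}
  B1: | IN={} | OUT={}
  B2: | IN={} | OUT={c+d}
  B3: | IN={c+d} | OUT={a+e, c*c}
  B4: | IN={} | OUT={}
  B5: | IN={} | OUT={}
  B6: | IN={} | OUT={}
  B7: | IN={} | OUT={}

Merge at B3: IN[B3] = OUT[B2] = {c+d}

Answer: {c+d}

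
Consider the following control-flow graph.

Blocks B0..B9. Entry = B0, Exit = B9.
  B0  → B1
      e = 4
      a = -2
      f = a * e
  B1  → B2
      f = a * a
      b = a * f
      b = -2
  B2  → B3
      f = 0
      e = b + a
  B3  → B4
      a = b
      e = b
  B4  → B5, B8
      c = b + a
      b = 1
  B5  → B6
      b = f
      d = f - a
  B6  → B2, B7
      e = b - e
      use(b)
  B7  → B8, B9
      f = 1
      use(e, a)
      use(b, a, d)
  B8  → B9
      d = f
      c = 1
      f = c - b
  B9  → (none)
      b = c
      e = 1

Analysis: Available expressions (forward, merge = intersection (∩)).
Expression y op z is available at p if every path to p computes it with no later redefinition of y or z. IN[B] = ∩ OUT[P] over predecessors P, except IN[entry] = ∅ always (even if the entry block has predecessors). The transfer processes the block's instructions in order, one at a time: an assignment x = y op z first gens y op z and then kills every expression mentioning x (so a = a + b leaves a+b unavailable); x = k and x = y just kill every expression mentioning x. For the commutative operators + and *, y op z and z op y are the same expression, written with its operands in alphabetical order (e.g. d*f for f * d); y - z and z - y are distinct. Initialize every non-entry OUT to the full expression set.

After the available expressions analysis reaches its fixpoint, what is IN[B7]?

Answer: {f-a}

Derivation:
Fixpoint table:
  B0:  IN={}  OUT={a*e}
  B1:  IN={a*e}  OUT={a*a, a*e, a*f}
  B2:  IN={}  OUT={a+b}
  B3:  IN={a+b}  OUT={}
  B4:  IN={}  OUT={}
  B5:  IN={}  OUT={f-a}
  B6:  IN={f-a}  OUT={f-a}
  B7:  IN={f-a}  OUT={}
  B8:  IN={}  OUT={c-b}
  B9:  IN={}  OUT={}

Merge at B7: IN[B7] = OUT[B6] = {f-a}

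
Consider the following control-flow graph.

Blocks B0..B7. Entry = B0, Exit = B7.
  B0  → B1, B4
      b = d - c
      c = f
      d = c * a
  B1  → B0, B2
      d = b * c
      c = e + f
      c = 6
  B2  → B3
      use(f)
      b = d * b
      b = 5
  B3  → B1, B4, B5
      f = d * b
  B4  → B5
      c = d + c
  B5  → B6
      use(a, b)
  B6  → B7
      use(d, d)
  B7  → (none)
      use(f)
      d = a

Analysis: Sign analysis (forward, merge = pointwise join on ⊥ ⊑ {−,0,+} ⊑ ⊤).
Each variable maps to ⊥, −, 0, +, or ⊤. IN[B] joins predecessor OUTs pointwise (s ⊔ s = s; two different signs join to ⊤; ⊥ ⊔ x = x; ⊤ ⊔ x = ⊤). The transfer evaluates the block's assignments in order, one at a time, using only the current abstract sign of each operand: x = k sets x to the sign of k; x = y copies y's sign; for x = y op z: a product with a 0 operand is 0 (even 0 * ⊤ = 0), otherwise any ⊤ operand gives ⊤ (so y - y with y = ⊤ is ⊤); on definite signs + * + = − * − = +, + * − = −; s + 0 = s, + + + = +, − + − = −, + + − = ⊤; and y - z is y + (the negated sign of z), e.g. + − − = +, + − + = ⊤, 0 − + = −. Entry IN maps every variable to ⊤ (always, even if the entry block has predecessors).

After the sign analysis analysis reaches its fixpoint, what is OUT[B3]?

Answer: {a: ⊤, b: +, c: +, d: ⊤, e: ⊤, f: ⊤}

Trace:
Fixpoint table:
  B0:   IN=(all ⊤)   OUT=(all ⊤)
  B1:   IN=(all ⊤)   OUT={c:+; rest ⊤}
  B2:   IN={c:+; rest ⊤}   OUT={b:+, c:+; rest ⊤}
  B3:   IN={b:+, c:+; rest ⊤}   OUT={b:+, c:+; rest ⊤}
  B4:   IN=(all ⊤)   OUT=(all ⊤)
  B5:   IN=(all ⊤)   OUT=(all ⊤)
  B6:   IN=(all ⊤)   OUT=(all ⊤)
  B7:   IN=(all ⊤)   OUT=(all ⊤)

Merge at B3: IN[B3] = OUT[B2] = {a: ⊤, b: +, c: +, d: ⊤, e: ⊤, f: ⊤}
Applying B3's transfer function to that IN value gives OUT[B3] (row B3 above).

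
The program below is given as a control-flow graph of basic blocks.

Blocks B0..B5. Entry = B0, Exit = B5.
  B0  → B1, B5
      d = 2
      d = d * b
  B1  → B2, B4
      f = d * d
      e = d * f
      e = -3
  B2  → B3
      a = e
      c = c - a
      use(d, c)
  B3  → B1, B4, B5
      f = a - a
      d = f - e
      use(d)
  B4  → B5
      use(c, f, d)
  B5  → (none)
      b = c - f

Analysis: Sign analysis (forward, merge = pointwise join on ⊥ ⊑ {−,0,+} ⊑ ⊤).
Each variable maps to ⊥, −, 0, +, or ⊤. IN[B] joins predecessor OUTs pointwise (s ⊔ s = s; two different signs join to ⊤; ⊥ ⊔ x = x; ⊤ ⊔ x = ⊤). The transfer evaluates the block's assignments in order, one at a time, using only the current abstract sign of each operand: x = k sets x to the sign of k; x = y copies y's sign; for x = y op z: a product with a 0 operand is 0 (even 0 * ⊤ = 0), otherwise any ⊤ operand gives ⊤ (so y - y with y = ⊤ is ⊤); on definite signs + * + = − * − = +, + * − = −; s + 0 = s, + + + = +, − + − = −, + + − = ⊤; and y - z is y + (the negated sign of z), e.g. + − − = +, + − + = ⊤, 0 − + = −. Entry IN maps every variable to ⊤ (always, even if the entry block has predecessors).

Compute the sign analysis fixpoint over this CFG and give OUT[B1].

Fixpoint table:
  B0:  IN=(all ⊤)  OUT=(all ⊤)
  B1:  IN=(all ⊤)  OUT={e:-; rest ⊤}
  B2:  IN={e:-; rest ⊤}  OUT={a:-, e:-; rest ⊤}
  B3:  IN={a:-, e:-; rest ⊤}  OUT={a:-, e:-; rest ⊤}
  B4:  IN={e:-; rest ⊤}  OUT={e:-; rest ⊤}
  B5:  IN=(all ⊤)  OUT=(all ⊤)

Merge at B1: IN[B1] = OUT[B0] ⊔ OUT[B3] = {a: ⊤, b: ⊤, c: ⊤, d: ⊤, e: ⊤, f: ⊤}
Applying B1's transfer function to that IN value gives OUT[B1] (row B1 above).

Answer: {a: ⊤, b: ⊤, c: ⊤, d: ⊤, e: -, f: ⊤}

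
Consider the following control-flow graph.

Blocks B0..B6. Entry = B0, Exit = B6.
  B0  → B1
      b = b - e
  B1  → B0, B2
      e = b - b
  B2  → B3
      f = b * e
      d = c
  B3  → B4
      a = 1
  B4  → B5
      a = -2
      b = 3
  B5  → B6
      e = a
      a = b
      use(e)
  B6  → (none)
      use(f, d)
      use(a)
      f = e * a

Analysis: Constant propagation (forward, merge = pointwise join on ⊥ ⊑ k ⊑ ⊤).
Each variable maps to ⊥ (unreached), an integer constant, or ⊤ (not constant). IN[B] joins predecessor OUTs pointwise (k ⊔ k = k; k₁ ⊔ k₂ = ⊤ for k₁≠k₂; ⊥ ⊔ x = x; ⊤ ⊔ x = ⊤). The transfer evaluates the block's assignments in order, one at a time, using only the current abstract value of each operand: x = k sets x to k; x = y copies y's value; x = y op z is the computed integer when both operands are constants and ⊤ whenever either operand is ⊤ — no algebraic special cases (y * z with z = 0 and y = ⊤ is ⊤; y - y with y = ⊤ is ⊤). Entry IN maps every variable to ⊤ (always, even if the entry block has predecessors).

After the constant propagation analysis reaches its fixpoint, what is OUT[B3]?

Answer: {a: 1, b: ⊤, c: ⊤, d: ⊤, e: ⊤, f: ⊤}

Trace:
Per-block solution:
  B0:   IN=(all ⊤)   OUT=(all ⊤)
  B1:   IN=(all ⊤)   OUT=(all ⊤)
  B2:   IN=(all ⊤)   OUT=(all ⊤)
  B3:   IN=(all ⊤)   OUT={a:1; rest ⊤}
  B4:   IN={a:1; rest ⊤}   OUT={a:-2, b:3; rest ⊤}
  B5:   IN={a:-2, b:3; rest ⊤}   OUT={a:3, b:3, e:-2; rest ⊤}
  B6:   IN={a:3, b:3, e:-2; rest ⊤}   OUT={a:3, b:3, e:-2, f:-6; rest ⊤}

Merge at B3: IN[B3] = OUT[B2] = {a: ⊤, b: ⊤, c: ⊤, d: ⊤, e: ⊤, f: ⊤}
Applying B3's transfer function to that IN value gives OUT[B3] (row B3 above).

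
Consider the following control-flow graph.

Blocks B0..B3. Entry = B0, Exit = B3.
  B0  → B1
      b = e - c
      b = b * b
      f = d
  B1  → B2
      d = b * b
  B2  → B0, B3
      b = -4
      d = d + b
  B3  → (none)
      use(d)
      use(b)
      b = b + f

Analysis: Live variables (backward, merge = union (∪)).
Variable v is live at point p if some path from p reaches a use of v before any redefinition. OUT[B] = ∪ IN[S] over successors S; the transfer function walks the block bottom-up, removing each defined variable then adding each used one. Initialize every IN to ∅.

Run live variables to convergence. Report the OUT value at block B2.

Answer: {b, c, d, e, f}

Trace:
Converged values:
  B0:  IN={c, d, e}  OUT={b, c, e, f}
  B1:  IN={b, c, e, f}  OUT={c, d, e, f}
  B2:  IN={c, d, e, f}  OUT={b, c, d, e, f}
  B3:  IN={b, d, f}  OUT={}

Merge at B2: OUT[B2] = IN[B0] ⊔ IN[B3] = {b, c, d, e, f}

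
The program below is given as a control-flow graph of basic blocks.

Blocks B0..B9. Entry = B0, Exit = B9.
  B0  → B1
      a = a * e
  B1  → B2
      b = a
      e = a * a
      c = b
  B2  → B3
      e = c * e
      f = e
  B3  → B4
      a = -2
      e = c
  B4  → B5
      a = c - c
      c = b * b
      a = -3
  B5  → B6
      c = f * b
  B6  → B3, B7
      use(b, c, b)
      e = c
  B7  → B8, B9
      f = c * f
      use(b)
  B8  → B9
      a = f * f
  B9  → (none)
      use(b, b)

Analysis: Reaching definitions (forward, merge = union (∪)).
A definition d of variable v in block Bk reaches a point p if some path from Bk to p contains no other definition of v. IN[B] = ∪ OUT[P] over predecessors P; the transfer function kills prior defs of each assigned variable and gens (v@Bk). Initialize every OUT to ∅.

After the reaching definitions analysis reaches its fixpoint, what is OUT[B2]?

Answer: {a@B0, b@B1, c@B1, e@B2, f@B2}

Trace:
Per-block solution:
  B0:  IN={}  OUT={a@B0}
  B1:  IN={a@B0}  OUT={a@B0, b@B1, c@B1, e@B1}
  B2:  IN={a@B0, b@B1, c@B1, e@B1}  OUT={a@B0, b@B1, c@B1, e@B2, f@B2}
  B3:  IN={a@B0, a@B4, b@B1, c@B1, c@B5, e@B2, e@B6, f@B2}  OUT={a@B3, b@B1, c@B1, c@B5, e@B3, f@B2}
  B4:  IN={a@B3, b@B1, c@B1, c@B5, e@B3, f@B2}  OUT={a@B4, b@B1, c@B4, e@B3, f@B2}
  B5:  IN={a@B4, b@B1, c@B4, e@B3, f@B2}  OUT={a@B4, b@B1, c@B5, e@B3, f@B2}
  B6:  IN={a@B4, b@B1, c@B5, e@B3, f@B2}  OUT={a@B4, b@B1, c@B5, e@B6, f@B2}
  B7:  IN={a@B4, b@B1, c@B5, e@B6, f@B2}  OUT={a@B4, b@B1, c@B5, e@B6, f@B7}
  B8:  IN={a@B4, b@B1, c@B5, e@B6, f@B7}  OUT={a@B8, b@B1, c@B5, e@B6, f@B7}
  B9:  IN={a@B4, a@B8, b@B1, c@B5, e@B6, f@B7}  OUT={a@B4, a@B8, b@B1, c@B5, e@B6, f@B7}

Merge at B2: IN[B2] = OUT[B1] = {a@B0, b@B1, c@B1, e@B1}
Applying B2's transfer function to that IN value gives OUT[B2] (row B2 above).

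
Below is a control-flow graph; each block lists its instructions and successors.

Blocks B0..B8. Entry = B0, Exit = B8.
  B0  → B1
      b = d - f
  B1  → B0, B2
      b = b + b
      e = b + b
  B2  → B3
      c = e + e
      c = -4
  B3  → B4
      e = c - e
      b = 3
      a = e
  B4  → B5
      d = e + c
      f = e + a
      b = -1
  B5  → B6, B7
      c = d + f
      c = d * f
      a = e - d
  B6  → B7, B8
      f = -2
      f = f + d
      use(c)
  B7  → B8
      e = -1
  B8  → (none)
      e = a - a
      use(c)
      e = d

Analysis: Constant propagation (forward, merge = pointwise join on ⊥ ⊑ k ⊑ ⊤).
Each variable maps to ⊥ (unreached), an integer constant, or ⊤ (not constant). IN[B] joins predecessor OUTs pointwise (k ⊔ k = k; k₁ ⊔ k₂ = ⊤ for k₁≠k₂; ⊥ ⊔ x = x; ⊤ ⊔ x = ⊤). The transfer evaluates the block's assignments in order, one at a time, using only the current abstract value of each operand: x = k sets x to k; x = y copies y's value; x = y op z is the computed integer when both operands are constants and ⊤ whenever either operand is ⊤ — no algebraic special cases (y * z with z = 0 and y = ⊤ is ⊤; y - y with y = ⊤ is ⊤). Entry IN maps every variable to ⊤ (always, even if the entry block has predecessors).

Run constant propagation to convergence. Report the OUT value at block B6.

Answer: {a: ⊤, b: -1, c: ⊤, d: ⊤, e: ⊤, f: ⊤}

Working:
Per-block solution:
  B0: | IN=(all ⊤) | OUT=(all ⊤)
  B1: | IN=(all ⊤) | OUT=(all ⊤)
  B2: | IN=(all ⊤) | OUT={c:-4; rest ⊤}
  B3: | IN={c:-4; rest ⊤} | OUT={b:3, c:-4; rest ⊤}
  B4: | IN={b:3, c:-4; rest ⊤} | OUT={b:-1, c:-4; rest ⊤}
  B5: | IN={b:-1, c:-4; rest ⊤} | OUT={b:-1; rest ⊤}
  B6: | IN={b:-1; rest ⊤} | OUT={b:-1; rest ⊤}
  B7: | IN={b:-1; rest ⊤} | OUT={b:-1, e:-1; rest ⊤}
  B8: | IN={b:-1; rest ⊤} | OUT={b:-1; rest ⊤}

Merge at B6: IN[B6] = OUT[B5] = {a: ⊤, b: -1, c: ⊤, d: ⊤, e: ⊤, f: ⊤}
Applying B6's transfer function to that IN value gives OUT[B6] (row B6 above).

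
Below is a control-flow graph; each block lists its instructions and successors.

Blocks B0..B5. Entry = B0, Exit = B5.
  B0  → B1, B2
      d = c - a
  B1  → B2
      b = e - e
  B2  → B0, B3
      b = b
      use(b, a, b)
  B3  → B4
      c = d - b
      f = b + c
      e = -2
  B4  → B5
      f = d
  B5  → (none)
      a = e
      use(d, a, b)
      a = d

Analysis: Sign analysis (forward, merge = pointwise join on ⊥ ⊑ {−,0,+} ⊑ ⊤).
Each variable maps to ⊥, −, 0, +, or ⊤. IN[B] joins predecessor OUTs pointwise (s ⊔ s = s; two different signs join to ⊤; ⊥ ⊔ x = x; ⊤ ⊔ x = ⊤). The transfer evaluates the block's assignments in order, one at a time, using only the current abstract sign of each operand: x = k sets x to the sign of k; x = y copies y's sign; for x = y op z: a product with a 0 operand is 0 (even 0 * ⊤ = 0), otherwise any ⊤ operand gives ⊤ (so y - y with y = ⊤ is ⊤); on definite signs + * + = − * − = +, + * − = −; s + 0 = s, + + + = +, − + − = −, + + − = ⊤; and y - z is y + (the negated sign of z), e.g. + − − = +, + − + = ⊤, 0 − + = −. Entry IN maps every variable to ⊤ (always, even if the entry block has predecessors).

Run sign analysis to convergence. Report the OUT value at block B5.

Converged values:
  B0:  IN=(all ⊤)  OUT=(all ⊤)
  B1:  IN=(all ⊤)  OUT=(all ⊤)
  B2:  IN=(all ⊤)  OUT=(all ⊤)
  B3:  IN=(all ⊤)  OUT={e:-; rest ⊤}
  B4:  IN={e:-; rest ⊤}  OUT={e:-; rest ⊤}
  B5:  IN={e:-; rest ⊤}  OUT={e:-; rest ⊤}

Merge at B5: IN[B5] = OUT[B4] = {a: ⊤, b: ⊤, c: ⊤, d: ⊤, e: -, f: ⊤}
Applying B5's transfer function to that IN value gives OUT[B5] (row B5 above).

Answer: {a: ⊤, b: ⊤, c: ⊤, d: ⊤, e: -, f: ⊤}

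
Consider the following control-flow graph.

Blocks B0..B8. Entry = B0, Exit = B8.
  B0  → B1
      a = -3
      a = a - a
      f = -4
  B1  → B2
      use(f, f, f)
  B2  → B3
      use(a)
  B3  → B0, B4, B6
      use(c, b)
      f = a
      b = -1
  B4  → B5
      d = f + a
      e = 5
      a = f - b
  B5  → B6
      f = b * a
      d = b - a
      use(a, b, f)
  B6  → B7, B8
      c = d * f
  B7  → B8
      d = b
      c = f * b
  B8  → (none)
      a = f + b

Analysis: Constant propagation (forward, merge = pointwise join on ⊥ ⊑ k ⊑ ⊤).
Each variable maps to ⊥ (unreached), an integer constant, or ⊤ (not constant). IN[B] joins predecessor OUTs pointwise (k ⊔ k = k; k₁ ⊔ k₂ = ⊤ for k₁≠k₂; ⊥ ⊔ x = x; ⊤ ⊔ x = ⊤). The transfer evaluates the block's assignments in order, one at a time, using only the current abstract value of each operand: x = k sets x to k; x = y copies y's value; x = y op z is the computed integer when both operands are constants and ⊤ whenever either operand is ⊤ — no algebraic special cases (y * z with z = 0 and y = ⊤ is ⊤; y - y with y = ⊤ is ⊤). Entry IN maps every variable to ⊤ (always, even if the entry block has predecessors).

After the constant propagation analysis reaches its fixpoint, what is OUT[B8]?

Answer: {a: ⊤, b: -1, c: ⊤, d: ⊤, e: ⊤, f: ⊤}

Trace:
Fixpoint table:
  B0:  IN=(all ⊤)  OUT={a:0, f:-4; rest ⊤}
  B1:  IN={a:0, f:-4; rest ⊤}  OUT={a:0, f:-4; rest ⊤}
  B2:  IN={a:0, f:-4; rest ⊤}  OUT={a:0, f:-4; rest ⊤}
  B3:  IN={a:0, f:-4; rest ⊤}  OUT={a:0, b:-1, f:0; rest ⊤}
  B4:  IN={a:0, b:-1, f:0; rest ⊤}  OUT={a:1, b:-1, d:0, e:5, f:0; rest ⊤}
  B5:  IN={a:1, b:-1, d:0, e:5, f:0; rest ⊤}  OUT={a:1, b:-1, d:-2, e:5, f:-1; rest ⊤}
  B6:  IN={b:-1; rest ⊤}  OUT={b:-1; rest ⊤}
  B7:  IN={b:-1; rest ⊤}  OUT={b:-1, d:-1; rest ⊤}
  B8:  IN={b:-1; rest ⊤}  OUT={b:-1; rest ⊤}

Merge at B8: IN[B8] = OUT[B6] ⊔ OUT[B7] = {a: ⊤, b: -1, c: ⊤, d: ⊤, e: ⊤, f: ⊤}
Applying B8's transfer function to that IN value gives OUT[B8] (row B8 above).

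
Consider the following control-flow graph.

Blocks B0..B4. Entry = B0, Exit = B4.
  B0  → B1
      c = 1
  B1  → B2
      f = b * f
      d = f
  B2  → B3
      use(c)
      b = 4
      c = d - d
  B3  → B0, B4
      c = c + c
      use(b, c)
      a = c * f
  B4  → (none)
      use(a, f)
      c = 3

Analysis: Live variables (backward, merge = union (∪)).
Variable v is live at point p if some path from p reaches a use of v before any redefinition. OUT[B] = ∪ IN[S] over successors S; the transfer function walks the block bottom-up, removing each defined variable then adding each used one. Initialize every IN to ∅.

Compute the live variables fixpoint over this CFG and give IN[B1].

Fixpoint table:
  B0: | IN={b, f} | OUT={b, c, f}
  B1: | IN={b, c, f} | OUT={c, d, f}
  B2: | IN={c, d, f} | OUT={b, c, f}
  B3: | IN={b, c, f} | OUT={a, b, f}
  B4: | IN={a, f} | OUT={}

Merge at B1: OUT[B1] = IN[B2] = {c, d, f}
Applying B1's transfer function to that OUT value gives IN[B1] (row B1 above).

Answer: {b, c, f}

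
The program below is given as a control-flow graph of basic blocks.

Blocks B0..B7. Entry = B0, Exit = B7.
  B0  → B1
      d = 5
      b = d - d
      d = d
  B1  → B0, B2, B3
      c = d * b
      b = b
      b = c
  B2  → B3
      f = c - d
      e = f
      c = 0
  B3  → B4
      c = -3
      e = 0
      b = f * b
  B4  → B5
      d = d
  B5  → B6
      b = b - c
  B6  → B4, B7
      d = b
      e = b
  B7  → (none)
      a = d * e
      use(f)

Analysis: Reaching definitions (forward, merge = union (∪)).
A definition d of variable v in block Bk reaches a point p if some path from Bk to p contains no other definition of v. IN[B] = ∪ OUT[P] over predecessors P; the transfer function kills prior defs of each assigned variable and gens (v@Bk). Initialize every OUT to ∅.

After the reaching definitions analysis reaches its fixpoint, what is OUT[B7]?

Converged values:
  B0:   IN={b@B1, c@B1, d@B0}   OUT={b@B0, c@B1, d@B0}
  B1:   IN={b@B0, c@B1, d@B0}   OUT={b@B1, c@B1, d@B0}
  B2:   IN={b@B1, c@B1, d@B0}   OUT={b@B1, c@B2, d@B0, e@B2, f@B2}
  B3:   IN={b@B1, c@B1, c@B2, d@B0, e@B2, f@B2}   OUT={b@B3, c@B3, d@B0, e@B3, f@B2}
  B4:   IN={b@B3, b@B5, c@B3, d@B0, d@B6, e@B3, e@B6, f@B2}   OUT={b@B3, b@B5, c@B3, d@B4, e@B3, e@B6, f@B2}
  B5:   IN={b@B3, b@B5, c@B3, d@B4, e@B3, e@B6, f@B2}   OUT={b@B5, c@B3, d@B4, e@B3, e@B6, f@B2}
  B6:   IN={b@B5, c@B3, d@B4, e@B3, e@B6, f@B2}   OUT={b@B5, c@B3, d@B6, e@B6, f@B2}
  B7:   IN={b@B5, c@B3, d@B6, e@B6, f@B2}   OUT={a@B7, b@B5, c@B3, d@B6, e@B6, f@B2}

Merge at B7: IN[B7] = OUT[B6] = {b@B5, c@B3, d@B6, e@B6, f@B2}
Applying B7's transfer function to that IN value gives OUT[B7] (row B7 above).

Answer: {a@B7, b@B5, c@B3, d@B6, e@B6, f@B2}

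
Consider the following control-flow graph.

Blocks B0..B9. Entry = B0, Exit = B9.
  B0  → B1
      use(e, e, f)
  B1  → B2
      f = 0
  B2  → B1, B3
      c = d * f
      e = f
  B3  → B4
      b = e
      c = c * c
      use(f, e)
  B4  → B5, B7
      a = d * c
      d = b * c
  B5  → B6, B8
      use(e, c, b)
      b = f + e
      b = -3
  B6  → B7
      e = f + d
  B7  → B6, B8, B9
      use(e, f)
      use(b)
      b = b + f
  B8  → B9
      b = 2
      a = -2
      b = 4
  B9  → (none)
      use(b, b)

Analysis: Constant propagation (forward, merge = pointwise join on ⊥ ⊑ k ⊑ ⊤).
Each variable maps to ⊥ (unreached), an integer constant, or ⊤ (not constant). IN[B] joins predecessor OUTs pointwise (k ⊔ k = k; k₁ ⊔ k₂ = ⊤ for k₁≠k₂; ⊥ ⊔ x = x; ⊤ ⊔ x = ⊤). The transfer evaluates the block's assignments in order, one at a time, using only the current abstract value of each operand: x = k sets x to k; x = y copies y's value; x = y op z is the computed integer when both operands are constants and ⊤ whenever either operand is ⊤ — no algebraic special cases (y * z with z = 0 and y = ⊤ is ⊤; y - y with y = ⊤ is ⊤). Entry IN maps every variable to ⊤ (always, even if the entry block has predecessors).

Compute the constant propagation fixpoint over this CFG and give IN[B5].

Answer: {a: ⊤, b: 0, c: ⊤, d: ⊤, e: 0, f: 0}

Working:
Per-block solution:
  B0:  IN=(all ⊤)  OUT=(all ⊤)
  B1:  IN=(all ⊤)  OUT={f:0; rest ⊤}
  B2:  IN={f:0; rest ⊤}  OUT={e:0, f:0; rest ⊤}
  B3:  IN={e:0, f:0; rest ⊤}  OUT={b:0, e:0, f:0; rest ⊤}
  B4:  IN={b:0, e:0, f:0; rest ⊤}  OUT={b:0, e:0, f:0; rest ⊤}
  B5:  IN={b:0, e:0, f:0; rest ⊤}  OUT={b:-3, e:0, f:0; rest ⊤}
  B6:  IN={f:0; rest ⊤}  OUT={f:0; rest ⊤}
  B7:  IN={f:0; rest ⊤}  OUT={f:0; rest ⊤}
  B8:  IN={f:0; rest ⊤}  OUT={a:-2, b:4, f:0; rest ⊤}
  B9:  IN={f:0; rest ⊤}  OUT={f:0; rest ⊤}

Merge at B5: IN[B5] = OUT[B4] = {a: ⊤, b: 0, c: ⊤, d: ⊤, e: 0, f: 0}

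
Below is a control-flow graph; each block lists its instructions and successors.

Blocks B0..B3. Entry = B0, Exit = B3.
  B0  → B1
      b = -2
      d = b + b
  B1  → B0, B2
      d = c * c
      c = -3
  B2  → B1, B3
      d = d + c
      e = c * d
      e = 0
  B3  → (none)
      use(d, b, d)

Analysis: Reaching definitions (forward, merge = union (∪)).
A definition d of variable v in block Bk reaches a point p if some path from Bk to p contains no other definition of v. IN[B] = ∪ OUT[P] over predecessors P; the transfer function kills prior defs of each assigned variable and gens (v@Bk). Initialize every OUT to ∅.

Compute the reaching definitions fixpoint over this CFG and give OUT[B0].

Converged values:
  B0:  IN={b@B0, c@B1, d@B1, e@B2}  OUT={b@B0, c@B1, d@B0, e@B2}
  B1:  IN={b@B0, c@B1, d@B0, d@B2, e@B2}  OUT={b@B0, c@B1, d@B1, e@B2}
  B2:  IN={b@B0, c@B1, d@B1, e@B2}  OUT={b@B0, c@B1, d@B2, e@B2}
  B3:  IN={b@B0, c@B1, d@B2, e@B2}  OUT={b@B0, c@B1, d@B2, e@B2}

Merge at B0 (entry node, so the boundary value {} is joined with the incoming edge(s)): IN[B0] = {} ⊔ OUT[B1] = {b@B0, c@B1, d@B1, e@B2}
Applying B0's transfer function to that IN value gives OUT[B0] (row B0 above).

Answer: {b@B0, c@B1, d@B0, e@B2}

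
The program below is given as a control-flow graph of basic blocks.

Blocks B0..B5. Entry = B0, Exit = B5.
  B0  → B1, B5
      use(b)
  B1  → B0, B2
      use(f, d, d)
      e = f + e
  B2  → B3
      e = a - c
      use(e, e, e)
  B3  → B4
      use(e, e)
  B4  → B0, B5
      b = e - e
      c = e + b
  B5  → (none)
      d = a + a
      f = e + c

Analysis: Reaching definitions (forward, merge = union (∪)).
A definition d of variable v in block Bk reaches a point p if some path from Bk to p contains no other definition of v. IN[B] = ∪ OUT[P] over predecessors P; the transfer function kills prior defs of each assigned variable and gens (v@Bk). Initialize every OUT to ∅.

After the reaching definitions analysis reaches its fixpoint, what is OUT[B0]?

Answer: {b@B4, c@B4, e@B1, e@B2}

Working:
Converged values:
  B0: | IN={b@B4, c@B4, e@B1, e@B2} | OUT={b@B4, c@B4, e@B1, e@B2}
  B1: | IN={b@B4, c@B4, e@B1, e@B2} | OUT={b@B4, c@B4, e@B1}
  B2: | IN={b@B4, c@B4, e@B1} | OUT={b@B4, c@B4, e@B2}
  B3: | IN={b@B4, c@B4, e@B2} | OUT={b@B4, c@B4, e@B2}
  B4: | IN={b@B4, c@B4, e@B2} | OUT={b@B4, c@B4, e@B2}
  B5: | IN={b@B4, c@B4, e@B1, e@B2} | OUT={b@B4, c@B4, d@B5, e@B1, e@B2, f@B5}

Merge at B0 (entry node, so the boundary value {} is joined with the incoming edge(s)): IN[B0] = {} ⊔ OUT[B1] ⊔ OUT[B4] = {b@B4, c@B4, e@B1, e@B2}
Applying B0's transfer function to that IN value gives OUT[B0] (row B0 above).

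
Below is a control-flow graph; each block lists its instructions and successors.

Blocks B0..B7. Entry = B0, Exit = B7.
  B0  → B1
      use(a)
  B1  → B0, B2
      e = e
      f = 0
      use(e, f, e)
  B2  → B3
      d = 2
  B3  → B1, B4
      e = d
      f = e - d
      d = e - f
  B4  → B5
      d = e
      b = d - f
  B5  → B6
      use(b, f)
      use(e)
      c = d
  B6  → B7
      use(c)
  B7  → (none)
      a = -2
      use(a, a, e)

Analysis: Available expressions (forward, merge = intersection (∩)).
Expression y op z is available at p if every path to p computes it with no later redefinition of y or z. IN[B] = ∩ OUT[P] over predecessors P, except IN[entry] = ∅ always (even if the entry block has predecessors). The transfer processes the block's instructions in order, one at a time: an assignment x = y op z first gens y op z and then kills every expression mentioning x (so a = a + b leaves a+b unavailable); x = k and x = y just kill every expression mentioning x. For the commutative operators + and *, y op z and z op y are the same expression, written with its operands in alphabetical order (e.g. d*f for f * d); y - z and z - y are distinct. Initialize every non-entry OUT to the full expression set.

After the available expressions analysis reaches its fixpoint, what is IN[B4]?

Converged values:
  B0:  IN={}  OUT={}
  B1:  IN={}  OUT={}
  B2:  IN={}  OUT={}
  B3:  IN={}  OUT={e-f}
  B4:  IN={e-f}  OUT={d-f, e-f}
  B5:  IN={d-f, e-f}  OUT={d-f, e-f}
  B6:  IN={d-f, e-f}  OUT={d-f, e-f}
  B7:  IN={d-f, e-f}  OUT={d-f, e-f}

Merge at B4: IN[B4] = OUT[B3] = {e-f}

Answer: {e-f}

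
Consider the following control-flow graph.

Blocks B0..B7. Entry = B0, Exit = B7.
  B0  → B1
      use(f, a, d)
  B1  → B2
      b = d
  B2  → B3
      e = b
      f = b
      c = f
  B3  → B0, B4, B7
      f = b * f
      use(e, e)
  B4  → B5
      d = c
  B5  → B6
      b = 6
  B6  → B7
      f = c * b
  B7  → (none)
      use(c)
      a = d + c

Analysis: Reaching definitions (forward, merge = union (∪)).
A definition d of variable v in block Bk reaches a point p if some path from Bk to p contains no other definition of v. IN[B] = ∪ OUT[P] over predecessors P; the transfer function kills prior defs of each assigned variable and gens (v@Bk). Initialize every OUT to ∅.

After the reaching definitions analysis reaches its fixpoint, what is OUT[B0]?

Answer: {b@B1, c@B2, e@B2, f@B3}

Derivation:
Per-block solution:
  B0:  IN={b@B1, c@B2, e@B2, f@B3}  OUT={b@B1, c@B2, e@B2, f@B3}
  B1:  IN={b@B1, c@B2, e@B2, f@B3}  OUT={b@B1, c@B2, e@B2, f@B3}
  B2:  IN={b@B1, c@B2, e@B2, f@B3}  OUT={b@B1, c@B2, e@B2, f@B2}
  B3:  IN={b@B1, c@B2, e@B2, f@B2}  OUT={b@B1, c@B2, e@B2, f@B3}
  B4:  IN={b@B1, c@B2, e@B2, f@B3}  OUT={b@B1, c@B2, d@B4, e@B2, f@B3}
  B5:  IN={b@B1, c@B2, d@B4, e@B2, f@B3}  OUT={b@B5, c@B2, d@B4, e@B2, f@B3}
  B6:  IN={b@B5, c@B2, d@B4, e@B2, f@B3}  OUT={b@B5, c@B2, d@B4, e@B2, f@B6}
  B7:  IN={b@B1, b@B5, c@B2, d@B4, e@B2, f@B3, f@B6}  OUT={a@B7, b@B1, b@B5, c@B2, d@B4, e@B2, f@B3, f@B6}

Merge at B0 (entry node, so the boundary value {} is joined with the incoming edge(s)): IN[B0] = {} ⊔ OUT[B3] = {b@B1, c@B2, e@B2, f@B3}
Applying B0's transfer function to that IN value gives OUT[B0] (row B0 above).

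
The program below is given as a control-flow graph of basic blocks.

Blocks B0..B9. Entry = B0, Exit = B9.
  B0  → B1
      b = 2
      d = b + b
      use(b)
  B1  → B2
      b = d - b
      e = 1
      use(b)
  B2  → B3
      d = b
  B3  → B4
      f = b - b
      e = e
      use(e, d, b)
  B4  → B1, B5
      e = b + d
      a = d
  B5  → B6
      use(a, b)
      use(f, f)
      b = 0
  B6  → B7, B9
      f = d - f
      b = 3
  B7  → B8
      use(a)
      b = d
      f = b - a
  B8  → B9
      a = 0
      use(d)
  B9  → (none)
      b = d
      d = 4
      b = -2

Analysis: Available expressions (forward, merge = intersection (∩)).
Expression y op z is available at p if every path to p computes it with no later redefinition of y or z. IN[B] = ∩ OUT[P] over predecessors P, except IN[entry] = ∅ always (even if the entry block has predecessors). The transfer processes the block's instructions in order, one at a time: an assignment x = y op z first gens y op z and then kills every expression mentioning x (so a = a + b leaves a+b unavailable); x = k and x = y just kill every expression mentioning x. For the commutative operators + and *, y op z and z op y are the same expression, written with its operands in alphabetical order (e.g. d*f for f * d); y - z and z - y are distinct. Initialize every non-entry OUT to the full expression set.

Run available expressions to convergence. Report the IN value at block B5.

Answer: {b+d, b-b}

Trace:
Fixpoint table:
  B0:   IN={}   OUT={b+b}
  B1:   IN={}   OUT={}
  B2:   IN={}   OUT={}
  B3:   IN={}   OUT={b-b}
  B4:   IN={b-b}   OUT={b+d, b-b}
  B5:   IN={b+d, b-b}   OUT={}
  B6:   IN={}   OUT={}
  B7:   IN={}   OUT={b-a}
  B8:   IN={b-a}   OUT={}
  B9:   IN={}   OUT={}

Merge at B5: IN[B5] = OUT[B4] = {b+d, b-b}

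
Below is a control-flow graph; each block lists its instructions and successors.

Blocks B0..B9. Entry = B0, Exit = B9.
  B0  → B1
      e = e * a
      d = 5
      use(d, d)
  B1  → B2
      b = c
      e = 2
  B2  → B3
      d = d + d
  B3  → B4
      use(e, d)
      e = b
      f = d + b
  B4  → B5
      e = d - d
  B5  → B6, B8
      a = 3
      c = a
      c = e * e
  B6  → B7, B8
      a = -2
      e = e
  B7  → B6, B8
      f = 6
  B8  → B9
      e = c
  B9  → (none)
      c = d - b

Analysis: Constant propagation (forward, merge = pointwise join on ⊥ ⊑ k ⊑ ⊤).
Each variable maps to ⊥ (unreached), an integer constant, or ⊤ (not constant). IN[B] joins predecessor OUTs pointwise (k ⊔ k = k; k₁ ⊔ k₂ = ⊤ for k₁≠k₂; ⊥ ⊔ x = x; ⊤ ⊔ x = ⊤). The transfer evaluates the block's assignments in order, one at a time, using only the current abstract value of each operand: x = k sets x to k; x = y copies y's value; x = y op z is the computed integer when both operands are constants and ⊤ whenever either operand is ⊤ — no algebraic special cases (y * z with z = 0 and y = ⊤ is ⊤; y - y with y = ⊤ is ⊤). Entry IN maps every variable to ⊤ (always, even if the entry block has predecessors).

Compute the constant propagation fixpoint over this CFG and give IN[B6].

Converged values:
  B0: | IN=(all ⊤) | OUT={d:5; rest ⊤}
  B1: | IN={d:5; rest ⊤} | OUT={d:5, e:2; rest ⊤}
  B2: | IN={d:5, e:2; rest ⊤} | OUT={d:10, e:2; rest ⊤}
  B3: | IN={d:10, e:2; rest ⊤} | OUT={d:10; rest ⊤}
  B4: | IN={d:10; rest ⊤} | OUT={d:10, e:0; rest ⊤}
  B5: | IN={d:10, e:0; rest ⊤} | OUT={a:3, c:0, d:10, e:0; rest ⊤}
  B6: | IN={c:0, d:10, e:0; rest ⊤} | OUT={a:-2, c:0, d:10, e:0; rest ⊤}
  B7: | IN={a:-2, c:0, d:10, e:0; rest ⊤} | OUT={a:-2, c:0, d:10, e:0, f:6; rest ⊤}
  B8: | IN={c:0, d:10, e:0; rest ⊤} | OUT={c:0, d:10, e:0; rest ⊤}
  B9: | IN={c:0, d:10, e:0; rest ⊤} | OUT={d:10, e:0; rest ⊤}

Merge at B6: IN[B6] = OUT[B5] ⊔ OUT[B7] = {a: ⊤, b: ⊤, c: 0, d: 10, e: 0, f: ⊤}

Answer: {a: ⊤, b: ⊤, c: 0, d: 10, e: 0, f: ⊤}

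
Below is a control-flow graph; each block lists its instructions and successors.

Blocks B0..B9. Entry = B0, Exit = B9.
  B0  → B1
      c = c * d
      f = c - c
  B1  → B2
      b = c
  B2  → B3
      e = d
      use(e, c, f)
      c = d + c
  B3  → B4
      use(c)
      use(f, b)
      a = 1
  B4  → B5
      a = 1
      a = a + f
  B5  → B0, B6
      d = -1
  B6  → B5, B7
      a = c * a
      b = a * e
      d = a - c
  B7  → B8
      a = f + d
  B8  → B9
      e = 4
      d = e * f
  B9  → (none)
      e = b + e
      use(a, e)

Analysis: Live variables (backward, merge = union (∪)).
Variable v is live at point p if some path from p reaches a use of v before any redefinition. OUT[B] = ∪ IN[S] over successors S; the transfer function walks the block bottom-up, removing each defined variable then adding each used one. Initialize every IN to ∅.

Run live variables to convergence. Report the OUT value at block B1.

Per-block solution:
  B0:   IN={c, d}   OUT={c, d, f}
  B1:   IN={c, d, f}   OUT={b, c, d, f}
  B2:   IN={b, c, d, f}   OUT={b, c, e, f}
  B3:   IN={b, c, e, f}   OUT={c, e, f}
  B4:   IN={c, e, f}   OUT={a, c, e, f}
  B5:   IN={a, c, e, f}   OUT={a, c, d, e, f}
  B6:   IN={a, c, e, f}   OUT={a, b, c, d, e, f}
  B7:   IN={b, d, f}   OUT={a, b, f}
  B8:   IN={a, b, f}   OUT={a, b, e}
  B9:   IN={a, b, e}   OUT={}

Merge at B1: OUT[B1] = IN[B2] = {b, c, d, f}

Answer: {b, c, d, f}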